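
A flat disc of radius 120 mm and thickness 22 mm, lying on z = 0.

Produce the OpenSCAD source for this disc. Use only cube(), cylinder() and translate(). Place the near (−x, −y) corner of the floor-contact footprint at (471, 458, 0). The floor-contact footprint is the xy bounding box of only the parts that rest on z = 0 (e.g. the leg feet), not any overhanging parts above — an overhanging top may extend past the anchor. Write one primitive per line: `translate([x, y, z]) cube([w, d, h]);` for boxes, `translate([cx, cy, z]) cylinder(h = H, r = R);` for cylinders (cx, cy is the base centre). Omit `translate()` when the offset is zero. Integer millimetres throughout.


translate([591, 578, 0]) cylinder(h = 22, r = 120);


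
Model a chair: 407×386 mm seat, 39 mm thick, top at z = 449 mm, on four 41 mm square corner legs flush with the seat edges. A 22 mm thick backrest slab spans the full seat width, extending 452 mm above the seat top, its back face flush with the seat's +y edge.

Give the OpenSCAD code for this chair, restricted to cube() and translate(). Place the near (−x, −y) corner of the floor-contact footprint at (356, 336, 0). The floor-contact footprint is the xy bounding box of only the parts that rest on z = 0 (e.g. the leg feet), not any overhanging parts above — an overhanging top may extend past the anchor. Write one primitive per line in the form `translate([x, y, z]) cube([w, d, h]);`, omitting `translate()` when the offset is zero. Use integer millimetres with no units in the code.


translate([356, 336, 410]) cube([407, 386, 39]);
translate([356, 336, 0]) cube([41, 41, 410]);
translate([722, 336, 0]) cube([41, 41, 410]);
translate([356, 681, 0]) cube([41, 41, 410]);
translate([722, 681, 0]) cube([41, 41, 410]);
translate([356, 700, 449]) cube([407, 22, 452]);


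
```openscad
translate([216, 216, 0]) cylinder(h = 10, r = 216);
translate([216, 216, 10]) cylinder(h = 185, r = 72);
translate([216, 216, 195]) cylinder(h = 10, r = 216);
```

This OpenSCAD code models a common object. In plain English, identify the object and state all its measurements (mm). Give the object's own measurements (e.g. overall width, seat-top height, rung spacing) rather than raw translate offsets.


A spool: two coaxial disc flanges of radius 216 mm and thickness 10 mm, joined by a core cylinder of radius 72 mm and height 185 mm. The lower flange rests on z = 0 and the three cylinders share a vertical axis.


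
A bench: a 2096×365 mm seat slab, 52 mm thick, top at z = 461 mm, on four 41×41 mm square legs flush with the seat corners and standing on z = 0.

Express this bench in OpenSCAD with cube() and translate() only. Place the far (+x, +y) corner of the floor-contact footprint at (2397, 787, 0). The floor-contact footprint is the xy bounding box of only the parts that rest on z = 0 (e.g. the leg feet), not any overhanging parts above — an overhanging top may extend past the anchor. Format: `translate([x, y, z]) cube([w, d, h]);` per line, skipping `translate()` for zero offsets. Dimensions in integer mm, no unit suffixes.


translate([301, 422, 409]) cube([2096, 365, 52]);
translate([301, 422, 0]) cube([41, 41, 409]);
translate([301, 746, 0]) cube([41, 41, 409]);
translate([2356, 422, 0]) cube([41, 41, 409]);
translate([2356, 746, 0]) cube([41, 41, 409]);


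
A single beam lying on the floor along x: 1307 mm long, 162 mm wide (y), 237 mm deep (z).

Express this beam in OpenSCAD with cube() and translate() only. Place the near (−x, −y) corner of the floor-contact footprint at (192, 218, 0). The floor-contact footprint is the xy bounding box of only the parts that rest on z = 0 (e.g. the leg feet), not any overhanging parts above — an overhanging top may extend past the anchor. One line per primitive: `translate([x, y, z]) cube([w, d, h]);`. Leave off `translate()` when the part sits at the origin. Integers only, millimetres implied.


translate([192, 218, 0]) cube([1307, 162, 237]);


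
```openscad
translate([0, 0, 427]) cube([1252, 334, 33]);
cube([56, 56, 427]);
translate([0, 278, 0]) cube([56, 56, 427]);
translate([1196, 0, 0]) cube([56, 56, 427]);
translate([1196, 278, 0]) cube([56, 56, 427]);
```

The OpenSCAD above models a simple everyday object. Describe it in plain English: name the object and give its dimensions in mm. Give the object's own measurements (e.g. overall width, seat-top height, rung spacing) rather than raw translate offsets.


A bench: a 1252×334 mm seat slab, 33 mm thick, top at z = 460 mm, on four 56×56 mm square legs flush with the seat corners and standing on z = 0.


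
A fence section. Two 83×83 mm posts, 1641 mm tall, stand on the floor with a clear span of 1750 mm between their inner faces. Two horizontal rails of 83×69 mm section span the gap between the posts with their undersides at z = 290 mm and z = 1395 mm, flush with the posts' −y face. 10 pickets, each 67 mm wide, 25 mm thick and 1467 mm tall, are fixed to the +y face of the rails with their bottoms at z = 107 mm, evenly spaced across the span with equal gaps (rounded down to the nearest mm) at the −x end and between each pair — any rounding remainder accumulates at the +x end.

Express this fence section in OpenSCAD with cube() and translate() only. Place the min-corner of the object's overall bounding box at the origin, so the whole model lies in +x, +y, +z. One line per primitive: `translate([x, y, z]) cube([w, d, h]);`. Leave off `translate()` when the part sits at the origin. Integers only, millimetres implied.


cube([83, 83, 1641]);
translate([1833, 0, 0]) cube([83, 83, 1641]);
translate([83, 0, 290]) cube([1750, 83, 69]);
translate([83, 0, 1395]) cube([1750, 83, 69]);
translate([181, 83, 107]) cube([67, 25, 1467]);
translate([346, 83, 107]) cube([67, 25, 1467]);
translate([511, 83, 107]) cube([67, 25, 1467]);
translate([676, 83, 107]) cube([67, 25, 1467]);
translate([841, 83, 107]) cube([67, 25, 1467]);
translate([1006, 83, 107]) cube([67, 25, 1467]);
translate([1171, 83, 107]) cube([67, 25, 1467]);
translate([1336, 83, 107]) cube([67, 25, 1467]);
translate([1501, 83, 107]) cube([67, 25, 1467]);
translate([1666, 83, 107]) cube([67, 25, 1467]);


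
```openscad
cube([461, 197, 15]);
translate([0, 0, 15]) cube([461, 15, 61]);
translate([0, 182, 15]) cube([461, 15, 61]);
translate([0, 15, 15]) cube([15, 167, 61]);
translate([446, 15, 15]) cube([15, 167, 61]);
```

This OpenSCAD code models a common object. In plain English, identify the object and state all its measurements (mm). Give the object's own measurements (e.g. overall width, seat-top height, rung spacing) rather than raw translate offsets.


An open-topped rectangular box: outside dimensions 461×197×76 mm, with a uniform wall and base thickness of 15 mm. The base is a full 461×197 slab on the floor; four walls sit on top of the base. The front and back walls (the −y and +y sides) span the full width; the two side walls fit between them.


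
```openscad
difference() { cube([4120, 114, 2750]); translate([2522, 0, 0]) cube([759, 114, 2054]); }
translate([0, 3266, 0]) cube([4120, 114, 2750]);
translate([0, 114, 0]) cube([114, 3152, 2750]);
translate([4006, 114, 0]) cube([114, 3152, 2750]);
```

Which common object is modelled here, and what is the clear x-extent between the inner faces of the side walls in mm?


A single room. The interior width is 3892 mm.

Four walls enclosing a rectangle with a door in the front wall — a room. Outside width 4120 minus two 114 mm walls gives 3892 mm.


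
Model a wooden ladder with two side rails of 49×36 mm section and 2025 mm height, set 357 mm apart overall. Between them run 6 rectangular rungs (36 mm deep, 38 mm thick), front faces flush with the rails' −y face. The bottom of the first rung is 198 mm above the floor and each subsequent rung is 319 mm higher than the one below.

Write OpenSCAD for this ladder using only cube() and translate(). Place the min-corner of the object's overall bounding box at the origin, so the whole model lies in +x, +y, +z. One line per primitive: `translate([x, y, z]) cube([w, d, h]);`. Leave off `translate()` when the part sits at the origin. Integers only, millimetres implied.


cube([49, 36, 2025]);
translate([308, 0, 0]) cube([49, 36, 2025]);
translate([49, 0, 198]) cube([259, 36, 38]);
translate([49, 0, 517]) cube([259, 36, 38]);
translate([49, 0, 836]) cube([259, 36, 38]);
translate([49, 0, 1155]) cube([259, 36, 38]);
translate([49, 0, 1474]) cube([259, 36, 38]);
translate([49, 0, 1793]) cube([259, 36, 38]);


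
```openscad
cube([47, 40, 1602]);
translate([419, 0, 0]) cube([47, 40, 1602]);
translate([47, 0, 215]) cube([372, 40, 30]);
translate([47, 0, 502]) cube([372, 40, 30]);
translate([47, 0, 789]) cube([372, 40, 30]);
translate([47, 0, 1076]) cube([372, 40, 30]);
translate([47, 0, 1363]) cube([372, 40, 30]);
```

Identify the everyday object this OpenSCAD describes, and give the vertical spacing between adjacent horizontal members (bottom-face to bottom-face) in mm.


A ladder. The rung spacing is 287 mm.

Two tall 47×40 posts with 5 short bars between them — a ladder. Adjacent rungs sit at z = 215 and z = 502, so the spacing is 502 − 215 = 287 mm.


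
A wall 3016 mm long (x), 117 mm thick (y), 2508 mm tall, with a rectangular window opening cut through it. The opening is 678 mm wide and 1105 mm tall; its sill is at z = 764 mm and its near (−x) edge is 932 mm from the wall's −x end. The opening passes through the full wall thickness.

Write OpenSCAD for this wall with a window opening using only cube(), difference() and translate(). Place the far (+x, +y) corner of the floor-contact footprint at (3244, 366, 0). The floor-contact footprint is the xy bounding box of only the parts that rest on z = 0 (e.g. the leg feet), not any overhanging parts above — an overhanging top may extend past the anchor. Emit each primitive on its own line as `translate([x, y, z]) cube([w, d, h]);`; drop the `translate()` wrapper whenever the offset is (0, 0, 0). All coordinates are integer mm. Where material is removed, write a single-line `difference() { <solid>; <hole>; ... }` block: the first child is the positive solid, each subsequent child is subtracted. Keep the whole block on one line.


difference() { translate([228, 249, 0]) cube([3016, 117, 2508]); translate([1160, 249, 764]) cube([678, 117, 1105]); }


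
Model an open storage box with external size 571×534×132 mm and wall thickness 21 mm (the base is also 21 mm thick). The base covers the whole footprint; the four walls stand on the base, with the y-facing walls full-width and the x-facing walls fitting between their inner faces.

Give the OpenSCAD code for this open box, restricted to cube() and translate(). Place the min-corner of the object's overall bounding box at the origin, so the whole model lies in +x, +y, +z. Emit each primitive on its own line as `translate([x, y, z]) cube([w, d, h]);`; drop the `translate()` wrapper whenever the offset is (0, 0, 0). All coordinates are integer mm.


cube([571, 534, 21]);
translate([0, 0, 21]) cube([571, 21, 111]);
translate([0, 513, 21]) cube([571, 21, 111]);
translate([0, 21, 21]) cube([21, 492, 111]);
translate([550, 21, 21]) cube([21, 492, 111]);


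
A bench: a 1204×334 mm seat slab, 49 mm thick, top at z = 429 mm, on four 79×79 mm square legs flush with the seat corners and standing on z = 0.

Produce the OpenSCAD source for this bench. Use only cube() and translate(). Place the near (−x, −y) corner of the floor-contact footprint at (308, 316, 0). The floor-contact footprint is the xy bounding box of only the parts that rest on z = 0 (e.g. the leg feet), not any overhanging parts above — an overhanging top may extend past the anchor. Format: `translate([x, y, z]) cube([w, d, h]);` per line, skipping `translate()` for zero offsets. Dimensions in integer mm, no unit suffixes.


translate([308, 316, 380]) cube([1204, 334, 49]);
translate([308, 316, 0]) cube([79, 79, 380]);
translate([308, 571, 0]) cube([79, 79, 380]);
translate([1433, 316, 0]) cube([79, 79, 380]);
translate([1433, 571, 0]) cube([79, 79, 380]);


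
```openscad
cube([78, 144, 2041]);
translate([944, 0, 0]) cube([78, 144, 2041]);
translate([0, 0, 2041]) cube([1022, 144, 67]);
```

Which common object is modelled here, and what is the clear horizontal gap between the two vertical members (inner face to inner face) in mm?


A door frame. The clear opening width is 866 mm.

Two 2041 mm tall posts with a header on top — a door frame. The left jamb is 78 mm wide at x = 0; the right jamb starts at x = 944. The clear opening is 944 − 78 = 866 mm.


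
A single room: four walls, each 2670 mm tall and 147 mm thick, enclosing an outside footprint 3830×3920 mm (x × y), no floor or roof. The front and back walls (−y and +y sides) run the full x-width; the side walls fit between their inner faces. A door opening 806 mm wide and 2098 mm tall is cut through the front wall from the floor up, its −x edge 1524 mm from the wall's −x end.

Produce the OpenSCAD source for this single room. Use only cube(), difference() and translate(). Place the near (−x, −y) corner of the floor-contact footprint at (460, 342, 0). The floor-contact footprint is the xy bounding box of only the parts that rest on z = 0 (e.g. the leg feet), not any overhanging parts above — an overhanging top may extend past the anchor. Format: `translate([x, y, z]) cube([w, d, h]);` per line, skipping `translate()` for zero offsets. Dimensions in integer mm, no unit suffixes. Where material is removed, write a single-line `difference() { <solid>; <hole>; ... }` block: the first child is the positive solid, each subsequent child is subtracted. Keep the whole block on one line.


difference() { translate([460, 342, 0]) cube([3830, 147, 2670]); translate([1984, 342, 0]) cube([806, 147, 2098]); }
translate([460, 4115, 0]) cube([3830, 147, 2670]);
translate([460, 489, 0]) cube([147, 3626, 2670]);
translate([4143, 489, 0]) cube([147, 3626, 2670]);


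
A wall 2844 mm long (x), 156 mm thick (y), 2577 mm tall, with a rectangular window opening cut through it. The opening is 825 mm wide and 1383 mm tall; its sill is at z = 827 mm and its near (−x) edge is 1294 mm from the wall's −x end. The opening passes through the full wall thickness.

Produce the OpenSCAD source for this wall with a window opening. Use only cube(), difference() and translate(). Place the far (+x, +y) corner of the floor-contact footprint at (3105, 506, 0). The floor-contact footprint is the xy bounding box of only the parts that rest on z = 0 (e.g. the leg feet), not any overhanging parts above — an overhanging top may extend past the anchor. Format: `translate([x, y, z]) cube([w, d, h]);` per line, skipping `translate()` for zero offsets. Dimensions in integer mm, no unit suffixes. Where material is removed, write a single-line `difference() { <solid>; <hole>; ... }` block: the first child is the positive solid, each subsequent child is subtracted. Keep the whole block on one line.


difference() { translate([261, 350, 0]) cube([2844, 156, 2577]); translate([1555, 350, 827]) cube([825, 156, 1383]); }


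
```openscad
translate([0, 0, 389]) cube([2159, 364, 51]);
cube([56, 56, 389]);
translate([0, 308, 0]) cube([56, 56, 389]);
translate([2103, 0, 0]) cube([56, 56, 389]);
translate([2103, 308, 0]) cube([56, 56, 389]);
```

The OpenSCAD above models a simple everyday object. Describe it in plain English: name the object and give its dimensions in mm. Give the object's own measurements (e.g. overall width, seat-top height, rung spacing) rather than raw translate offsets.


A long wooden bench with a 2159 mm (x) × 364 mm (y) seat, 51 mm thick, its top surface 440 mm above the floor. Four 56 mm square legs at the seat corners, flush with the edges, run from z = 0 to the seat underside.


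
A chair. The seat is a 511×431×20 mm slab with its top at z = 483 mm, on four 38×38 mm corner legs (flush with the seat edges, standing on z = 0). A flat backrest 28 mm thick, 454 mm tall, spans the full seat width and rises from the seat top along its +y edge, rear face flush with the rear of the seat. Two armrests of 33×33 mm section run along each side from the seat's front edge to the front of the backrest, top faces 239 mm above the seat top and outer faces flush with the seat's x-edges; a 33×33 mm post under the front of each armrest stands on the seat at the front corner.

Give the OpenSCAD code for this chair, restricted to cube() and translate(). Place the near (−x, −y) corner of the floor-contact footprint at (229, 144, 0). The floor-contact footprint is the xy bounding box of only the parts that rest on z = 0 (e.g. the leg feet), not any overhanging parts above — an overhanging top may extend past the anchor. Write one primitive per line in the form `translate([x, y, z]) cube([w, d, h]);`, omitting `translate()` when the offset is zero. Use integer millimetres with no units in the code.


// leg_h = 483 - 20 = 463
// arm post h = 239 - 33 = 206
translate([229, 144, 463]) cube([511, 431, 20]);
translate([229, 144, 0]) cube([38, 38, 463]);
translate([702, 144, 0]) cube([38, 38, 463]);
translate([229, 537, 0]) cube([38, 38, 463]);
translate([702, 537, 0]) cube([38, 38, 463]);
translate([229, 547, 483]) cube([511, 28, 454]);
translate([229, 144, 689]) cube([33, 403, 33]);
translate([707, 144, 689]) cube([33, 403, 33]);
translate([229, 144, 483]) cube([33, 33, 206]);
translate([707, 144, 483]) cube([33, 33, 206]);


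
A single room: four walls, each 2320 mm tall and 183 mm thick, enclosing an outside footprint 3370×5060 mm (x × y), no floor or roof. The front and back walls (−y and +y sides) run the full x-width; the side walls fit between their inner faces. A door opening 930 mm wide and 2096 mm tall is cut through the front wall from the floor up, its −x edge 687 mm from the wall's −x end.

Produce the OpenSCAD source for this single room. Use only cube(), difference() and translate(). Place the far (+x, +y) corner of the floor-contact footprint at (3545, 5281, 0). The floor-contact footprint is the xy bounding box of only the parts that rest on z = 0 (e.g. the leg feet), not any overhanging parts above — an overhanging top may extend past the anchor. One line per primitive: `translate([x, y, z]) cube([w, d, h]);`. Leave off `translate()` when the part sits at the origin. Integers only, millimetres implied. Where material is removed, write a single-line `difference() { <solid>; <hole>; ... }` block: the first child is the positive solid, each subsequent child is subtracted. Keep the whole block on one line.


difference() { translate([175, 221, 0]) cube([3370, 183, 2320]); translate([862, 221, 0]) cube([930, 183, 2096]); }
translate([175, 5098, 0]) cube([3370, 183, 2320]);
translate([175, 404, 0]) cube([183, 4694, 2320]);
translate([3362, 404, 0]) cube([183, 4694, 2320]);


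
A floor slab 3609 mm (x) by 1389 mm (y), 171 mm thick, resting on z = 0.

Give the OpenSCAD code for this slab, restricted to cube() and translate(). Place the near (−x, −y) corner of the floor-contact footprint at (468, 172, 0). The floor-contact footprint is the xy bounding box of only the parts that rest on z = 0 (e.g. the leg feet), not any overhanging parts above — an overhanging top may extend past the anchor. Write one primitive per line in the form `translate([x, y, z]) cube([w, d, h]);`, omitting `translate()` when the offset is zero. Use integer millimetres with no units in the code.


translate([468, 172, 0]) cube([3609, 1389, 171]);


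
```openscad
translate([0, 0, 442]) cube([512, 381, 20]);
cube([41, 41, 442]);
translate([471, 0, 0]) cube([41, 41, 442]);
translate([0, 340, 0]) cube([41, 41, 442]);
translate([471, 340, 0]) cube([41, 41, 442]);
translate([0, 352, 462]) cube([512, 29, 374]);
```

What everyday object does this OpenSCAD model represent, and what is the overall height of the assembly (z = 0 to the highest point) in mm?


A chair. The overall height is 836 mm.

A slab on four corner posts with a tall panel at the back — a chair. The seat slab sits at z = 442 with thickness 20, and the 374 mm backrest starts at the seat top, so the overall height is 442 + 20 + 374 = 836 mm.


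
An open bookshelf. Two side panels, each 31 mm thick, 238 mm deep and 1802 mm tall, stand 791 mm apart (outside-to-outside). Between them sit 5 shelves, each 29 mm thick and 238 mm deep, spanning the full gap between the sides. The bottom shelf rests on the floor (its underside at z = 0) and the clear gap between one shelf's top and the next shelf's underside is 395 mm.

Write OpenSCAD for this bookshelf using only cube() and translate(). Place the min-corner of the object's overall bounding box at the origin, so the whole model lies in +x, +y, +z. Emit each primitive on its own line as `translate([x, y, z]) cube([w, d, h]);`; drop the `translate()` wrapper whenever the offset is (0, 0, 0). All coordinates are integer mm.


cube([31, 238, 1802]);
translate([760, 0, 0]) cube([31, 238, 1802]);
translate([31, 0, 0]) cube([729, 238, 29]);
translate([31, 0, 424]) cube([729, 238, 29]);
translate([31, 0, 848]) cube([729, 238, 29]);
translate([31, 0, 1272]) cube([729, 238, 29]);
translate([31, 0, 1696]) cube([729, 238, 29]);


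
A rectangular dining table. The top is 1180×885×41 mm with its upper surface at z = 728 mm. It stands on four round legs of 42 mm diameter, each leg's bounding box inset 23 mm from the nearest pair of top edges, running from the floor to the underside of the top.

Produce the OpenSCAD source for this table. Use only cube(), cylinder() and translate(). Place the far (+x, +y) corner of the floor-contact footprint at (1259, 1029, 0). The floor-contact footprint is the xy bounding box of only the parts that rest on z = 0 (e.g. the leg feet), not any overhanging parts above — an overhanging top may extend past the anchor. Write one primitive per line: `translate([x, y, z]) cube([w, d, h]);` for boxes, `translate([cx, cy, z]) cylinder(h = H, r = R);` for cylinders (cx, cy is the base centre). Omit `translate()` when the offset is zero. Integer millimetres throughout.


// leg_h = 728 - 41 = 687
translate([102, 167, 687]) cube([1180, 885, 41]);
translate([146, 211, 0]) cylinder(h = 687, r = 21);
translate([1238, 211, 0]) cylinder(h = 687, r = 21);
translate([146, 1008, 0]) cylinder(h = 687, r = 21);
translate([1238, 1008, 0]) cylinder(h = 687, r = 21);


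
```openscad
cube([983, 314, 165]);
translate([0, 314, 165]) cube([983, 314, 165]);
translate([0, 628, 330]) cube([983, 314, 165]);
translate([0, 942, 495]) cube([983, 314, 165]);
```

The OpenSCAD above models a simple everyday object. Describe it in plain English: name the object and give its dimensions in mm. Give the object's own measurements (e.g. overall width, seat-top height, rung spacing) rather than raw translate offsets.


A straight staircase of 4 solid steps. Each step is 983 mm wide (x), 314 mm deep (y, the going) and 165 mm tall (the rise). The first step rests on the floor; each subsequent step sits one going further in +y and one rise higher in +z, directly behind and above the previous step with no overlap.


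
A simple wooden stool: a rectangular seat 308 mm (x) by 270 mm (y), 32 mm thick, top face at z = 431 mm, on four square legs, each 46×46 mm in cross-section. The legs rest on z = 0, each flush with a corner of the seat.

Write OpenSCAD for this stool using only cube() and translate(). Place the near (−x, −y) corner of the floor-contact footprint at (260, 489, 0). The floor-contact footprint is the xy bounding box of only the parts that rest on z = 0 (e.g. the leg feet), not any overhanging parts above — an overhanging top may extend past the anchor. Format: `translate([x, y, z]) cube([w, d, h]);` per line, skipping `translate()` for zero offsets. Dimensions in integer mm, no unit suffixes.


// leg_h = 431 - 32 = 399
translate([260, 489, 399]) cube([308, 270, 32]);
translate([260, 489, 0]) cube([46, 46, 399]);
translate([522, 489, 0]) cube([46, 46, 399]);
translate([260, 713, 0]) cube([46, 46, 399]);
translate([522, 713, 0]) cube([46, 46, 399]);


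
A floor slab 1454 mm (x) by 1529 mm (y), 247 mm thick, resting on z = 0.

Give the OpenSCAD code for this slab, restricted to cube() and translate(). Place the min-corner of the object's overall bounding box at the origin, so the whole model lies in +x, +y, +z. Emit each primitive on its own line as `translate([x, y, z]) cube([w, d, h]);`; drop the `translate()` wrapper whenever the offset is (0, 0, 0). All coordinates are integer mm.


cube([1454, 1529, 247]);


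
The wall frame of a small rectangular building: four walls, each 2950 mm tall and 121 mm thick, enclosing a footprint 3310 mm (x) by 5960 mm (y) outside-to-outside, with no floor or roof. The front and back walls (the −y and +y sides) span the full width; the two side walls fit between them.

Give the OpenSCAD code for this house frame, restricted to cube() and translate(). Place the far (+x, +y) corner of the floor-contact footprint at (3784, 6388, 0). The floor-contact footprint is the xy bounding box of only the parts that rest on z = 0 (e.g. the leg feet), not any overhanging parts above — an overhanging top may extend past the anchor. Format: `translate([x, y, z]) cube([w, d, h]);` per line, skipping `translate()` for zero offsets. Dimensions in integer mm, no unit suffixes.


translate([474, 428, 0]) cube([3310, 121, 2950]);
translate([474, 6267, 0]) cube([3310, 121, 2950]);
translate([474, 549, 0]) cube([121, 5718, 2950]);
translate([3663, 549, 0]) cube([121, 5718, 2950]);


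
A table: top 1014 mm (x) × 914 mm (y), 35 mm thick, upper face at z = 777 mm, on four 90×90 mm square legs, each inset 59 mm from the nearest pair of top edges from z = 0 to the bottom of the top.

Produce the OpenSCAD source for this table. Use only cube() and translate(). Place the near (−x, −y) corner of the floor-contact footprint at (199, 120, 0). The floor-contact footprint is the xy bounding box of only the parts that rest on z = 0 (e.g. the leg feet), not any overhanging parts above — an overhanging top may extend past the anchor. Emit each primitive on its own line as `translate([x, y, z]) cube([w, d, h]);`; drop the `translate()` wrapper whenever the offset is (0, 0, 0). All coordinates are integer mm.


translate([140, 61, 742]) cube([1014, 914, 35]);
translate([199, 120, 0]) cube([90, 90, 742]);
translate([1005, 120, 0]) cube([90, 90, 742]);
translate([199, 826, 0]) cube([90, 90, 742]);
translate([1005, 826, 0]) cube([90, 90, 742]);


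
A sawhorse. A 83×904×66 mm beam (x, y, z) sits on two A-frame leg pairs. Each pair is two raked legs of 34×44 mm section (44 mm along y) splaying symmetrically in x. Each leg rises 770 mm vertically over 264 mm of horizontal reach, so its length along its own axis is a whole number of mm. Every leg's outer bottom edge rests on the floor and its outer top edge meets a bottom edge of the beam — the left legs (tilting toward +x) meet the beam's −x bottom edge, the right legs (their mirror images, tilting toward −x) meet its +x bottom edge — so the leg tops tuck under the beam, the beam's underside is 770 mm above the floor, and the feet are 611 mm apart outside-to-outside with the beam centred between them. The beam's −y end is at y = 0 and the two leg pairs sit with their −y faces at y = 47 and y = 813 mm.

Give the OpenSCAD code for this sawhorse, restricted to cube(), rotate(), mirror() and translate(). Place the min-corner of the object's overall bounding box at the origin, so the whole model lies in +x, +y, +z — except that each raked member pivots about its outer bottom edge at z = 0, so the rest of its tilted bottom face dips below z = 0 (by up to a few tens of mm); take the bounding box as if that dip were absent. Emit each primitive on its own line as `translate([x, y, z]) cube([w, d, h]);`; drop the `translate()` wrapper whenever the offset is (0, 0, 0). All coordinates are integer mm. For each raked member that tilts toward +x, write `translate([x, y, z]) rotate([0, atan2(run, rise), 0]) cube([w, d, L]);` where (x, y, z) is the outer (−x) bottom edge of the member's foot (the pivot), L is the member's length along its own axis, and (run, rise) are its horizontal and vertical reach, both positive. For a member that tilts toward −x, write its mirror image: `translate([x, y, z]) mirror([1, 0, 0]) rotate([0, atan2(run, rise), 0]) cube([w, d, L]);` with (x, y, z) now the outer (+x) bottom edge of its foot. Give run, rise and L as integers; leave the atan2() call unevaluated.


translate([264, 0, 770]) cube([83, 904, 66]);
translate([0, 47, 0]) rotate([0, atan2(264, 770), 0]) cube([34, 44, 814]);
translate([611, 47, 0]) mirror([1, 0, 0]) rotate([0, atan2(264, 770), 0]) cube([34, 44, 814]);
translate([0, 813, 0]) rotate([0, atan2(264, 770), 0]) cube([34, 44, 814]);
translate([611, 813, 0]) mirror([1, 0, 0]) rotate([0, atan2(264, 770), 0]) cube([34, 44, 814]);


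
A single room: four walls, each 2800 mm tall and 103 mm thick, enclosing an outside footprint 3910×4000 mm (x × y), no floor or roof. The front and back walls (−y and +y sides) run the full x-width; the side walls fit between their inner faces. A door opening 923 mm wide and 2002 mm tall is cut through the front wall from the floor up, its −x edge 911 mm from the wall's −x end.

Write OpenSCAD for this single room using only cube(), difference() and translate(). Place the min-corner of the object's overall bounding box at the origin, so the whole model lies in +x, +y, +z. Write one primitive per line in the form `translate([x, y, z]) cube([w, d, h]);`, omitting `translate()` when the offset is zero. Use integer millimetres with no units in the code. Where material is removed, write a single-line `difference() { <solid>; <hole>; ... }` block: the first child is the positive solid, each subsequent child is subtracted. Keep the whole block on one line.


difference() { cube([3910, 103, 2800]); translate([911, 0, 0]) cube([923, 103, 2002]); }
translate([0, 3897, 0]) cube([3910, 103, 2800]);
translate([0, 103, 0]) cube([103, 3794, 2800]);
translate([3807, 103, 0]) cube([103, 3794, 2800]);


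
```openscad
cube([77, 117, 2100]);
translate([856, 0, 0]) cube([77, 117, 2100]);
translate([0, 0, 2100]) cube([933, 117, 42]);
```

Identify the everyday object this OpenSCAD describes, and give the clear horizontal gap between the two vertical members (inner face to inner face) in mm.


A door frame. The clear opening width is 779 mm.

Two 2100 mm tall posts with a header on top — a door frame. The left jamb is 77 mm wide at x = 0; the right jamb starts at x = 856. The clear opening is 856 − 77 = 779 mm.


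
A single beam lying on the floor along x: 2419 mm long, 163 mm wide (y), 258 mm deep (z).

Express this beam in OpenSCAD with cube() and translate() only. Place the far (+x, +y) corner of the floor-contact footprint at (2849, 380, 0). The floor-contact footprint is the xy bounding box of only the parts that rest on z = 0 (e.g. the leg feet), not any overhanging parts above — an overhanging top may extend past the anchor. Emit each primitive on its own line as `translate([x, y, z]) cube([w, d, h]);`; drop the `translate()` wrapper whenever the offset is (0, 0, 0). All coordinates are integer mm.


translate([430, 217, 0]) cube([2419, 163, 258]);


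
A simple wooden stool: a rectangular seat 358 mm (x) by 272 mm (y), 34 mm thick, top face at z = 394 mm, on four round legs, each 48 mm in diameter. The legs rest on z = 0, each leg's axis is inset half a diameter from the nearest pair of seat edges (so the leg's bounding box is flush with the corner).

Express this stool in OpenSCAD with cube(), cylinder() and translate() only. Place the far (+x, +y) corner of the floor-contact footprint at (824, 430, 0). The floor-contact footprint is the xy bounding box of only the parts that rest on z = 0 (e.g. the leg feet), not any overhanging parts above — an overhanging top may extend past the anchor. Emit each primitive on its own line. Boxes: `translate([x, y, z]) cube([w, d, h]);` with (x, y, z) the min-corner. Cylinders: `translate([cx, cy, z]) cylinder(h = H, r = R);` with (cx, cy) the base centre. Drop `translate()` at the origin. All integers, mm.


translate([466, 158, 360]) cube([358, 272, 34]);
translate([490, 182, 0]) cylinder(h = 360, r = 24);
translate([800, 182, 0]) cylinder(h = 360, r = 24);
translate([490, 406, 0]) cylinder(h = 360, r = 24);
translate([800, 406, 0]) cylinder(h = 360, r = 24);


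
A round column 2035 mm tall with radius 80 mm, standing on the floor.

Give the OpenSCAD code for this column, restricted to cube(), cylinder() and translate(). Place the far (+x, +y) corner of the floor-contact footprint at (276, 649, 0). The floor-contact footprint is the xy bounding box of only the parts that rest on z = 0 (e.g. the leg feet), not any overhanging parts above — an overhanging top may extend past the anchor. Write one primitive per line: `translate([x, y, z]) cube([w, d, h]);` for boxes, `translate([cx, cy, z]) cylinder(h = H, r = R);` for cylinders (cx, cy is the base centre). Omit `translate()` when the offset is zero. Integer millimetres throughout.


translate([196, 569, 0]) cylinder(h = 2035, r = 80);


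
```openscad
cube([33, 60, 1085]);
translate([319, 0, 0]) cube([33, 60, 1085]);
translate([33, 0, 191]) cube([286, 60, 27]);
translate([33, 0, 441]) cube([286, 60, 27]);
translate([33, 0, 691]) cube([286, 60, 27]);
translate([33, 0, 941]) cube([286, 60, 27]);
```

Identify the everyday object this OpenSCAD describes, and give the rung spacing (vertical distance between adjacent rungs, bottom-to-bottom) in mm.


A ladder. The rung spacing is 250 mm.

Two tall 33×60 posts with 4 short bars between them — a ladder. Adjacent rungs sit at z = 191 and z = 441, so the spacing is 441 − 191 = 250 mm.


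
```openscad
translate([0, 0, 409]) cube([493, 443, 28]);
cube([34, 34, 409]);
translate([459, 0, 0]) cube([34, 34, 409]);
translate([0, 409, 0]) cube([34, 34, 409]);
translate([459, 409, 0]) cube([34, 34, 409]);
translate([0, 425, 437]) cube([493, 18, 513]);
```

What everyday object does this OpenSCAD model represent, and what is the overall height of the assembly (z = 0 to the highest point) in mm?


A chair. The overall height is 950 mm.

A slab on four corner posts with a tall panel at the back — a chair. The seat slab sits at z = 409 with thickness 28, and the 513 mm backrest starts at the seat top, so the overall height is 409 + 28 + 513 = 950 mm.


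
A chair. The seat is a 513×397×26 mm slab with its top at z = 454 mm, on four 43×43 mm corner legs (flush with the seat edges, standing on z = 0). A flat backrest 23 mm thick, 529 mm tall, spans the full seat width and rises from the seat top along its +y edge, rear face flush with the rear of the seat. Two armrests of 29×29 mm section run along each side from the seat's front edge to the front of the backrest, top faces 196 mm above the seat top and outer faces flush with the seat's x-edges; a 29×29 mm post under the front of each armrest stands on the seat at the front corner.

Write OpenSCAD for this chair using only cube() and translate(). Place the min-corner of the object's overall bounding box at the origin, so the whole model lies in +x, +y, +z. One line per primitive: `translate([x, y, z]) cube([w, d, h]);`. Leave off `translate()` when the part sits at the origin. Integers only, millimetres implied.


translate([0, 0, 428]) cube([513, 397, 26]);
cube([43, 43, 428]);
translate([470, 0, 0]) cube([43, 43, 428]);
translate([0, 354, 0]) cube([43, 43, 428]);
translate([470, 354, 0]) cube([43, 43, 428]);
translate([0, 374, 454]) cube([513, 23, 529]);
translate([0, 0, 621]) cube([29, 374, 29]);
translate([484, 0, 621]) cube([29, 374, 29]);
translate([0, 0, 454]) cube([29, 29, 167]);
translate([484, 0, 454]) cube([29, 29, 167]);


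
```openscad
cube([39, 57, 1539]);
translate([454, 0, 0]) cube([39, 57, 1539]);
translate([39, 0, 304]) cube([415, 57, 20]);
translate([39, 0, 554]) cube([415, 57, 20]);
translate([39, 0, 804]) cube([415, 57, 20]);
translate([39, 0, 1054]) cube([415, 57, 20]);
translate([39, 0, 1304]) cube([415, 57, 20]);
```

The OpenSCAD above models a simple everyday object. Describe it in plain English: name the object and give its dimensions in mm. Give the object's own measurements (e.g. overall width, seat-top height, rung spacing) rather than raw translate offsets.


A straight ladder. Two 39×57 mm vertical rails, 1539 mm tall, stand 493 mm apart (outside-to-outside) with their front faces coplanar on the −y side. 5 rungs, each 57 mm deep and 20 mm tall, span between the inner faces of the rails, front faces flush with the rails. The lowest rung's underside is at z = 304 mm and rungs are spaced 250 mm apart (underside to underside).


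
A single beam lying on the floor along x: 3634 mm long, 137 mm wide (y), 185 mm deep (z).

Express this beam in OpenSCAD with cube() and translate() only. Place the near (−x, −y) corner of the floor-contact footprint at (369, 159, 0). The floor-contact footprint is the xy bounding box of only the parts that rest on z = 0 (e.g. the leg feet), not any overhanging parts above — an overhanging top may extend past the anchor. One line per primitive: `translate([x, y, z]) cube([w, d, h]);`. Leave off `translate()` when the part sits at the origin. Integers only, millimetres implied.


translate([369, 159, 0]) cube([3634, 137, 185]);


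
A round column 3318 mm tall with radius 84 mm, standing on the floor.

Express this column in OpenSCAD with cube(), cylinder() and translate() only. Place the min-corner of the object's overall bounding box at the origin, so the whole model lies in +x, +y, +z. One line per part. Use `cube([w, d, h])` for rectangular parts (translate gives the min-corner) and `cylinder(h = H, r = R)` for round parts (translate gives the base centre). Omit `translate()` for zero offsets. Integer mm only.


translate([84, 84, 0]) cylinder(h = 3318, r = 84);


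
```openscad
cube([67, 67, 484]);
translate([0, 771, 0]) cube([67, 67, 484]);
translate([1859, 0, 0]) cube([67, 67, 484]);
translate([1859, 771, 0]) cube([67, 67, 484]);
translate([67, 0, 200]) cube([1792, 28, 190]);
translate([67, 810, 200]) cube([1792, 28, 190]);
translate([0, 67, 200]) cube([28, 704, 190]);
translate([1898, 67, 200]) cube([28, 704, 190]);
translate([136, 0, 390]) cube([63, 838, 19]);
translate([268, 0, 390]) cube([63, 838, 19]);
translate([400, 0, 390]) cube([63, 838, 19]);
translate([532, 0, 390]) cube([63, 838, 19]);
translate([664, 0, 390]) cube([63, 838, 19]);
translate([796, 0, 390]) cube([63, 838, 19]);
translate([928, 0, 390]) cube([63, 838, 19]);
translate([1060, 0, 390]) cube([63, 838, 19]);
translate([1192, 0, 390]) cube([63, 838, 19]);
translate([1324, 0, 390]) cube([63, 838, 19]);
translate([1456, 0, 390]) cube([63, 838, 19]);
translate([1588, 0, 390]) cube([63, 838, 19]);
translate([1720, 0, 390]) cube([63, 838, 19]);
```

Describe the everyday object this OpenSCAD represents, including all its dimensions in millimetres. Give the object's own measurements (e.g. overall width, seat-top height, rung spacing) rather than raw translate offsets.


A bed frame 1926 mm long (x) by 838 mm wide (y). Four 67×67 mm corner posts, 484 mm tall, at the corners of the footprint. Four rails of 28 mm thickness and 190 mm height run between adjacent posts with their undersides at z = 200 mm, their outer faces flush with the outside of the frame (the two x-running rails run between the posts' inner faces; the two y-running rails run between the posts' inner faces). 13 slats, each 63 mm wide (x) and 19 mm thick, lie across the top of the two x-running rails, running the full 838 mm width of the frame in y; along x they sit between the end posts with a 69 mm gap after the −x posts and between neighbouring slats, leaving 76 mm before the +x posts.


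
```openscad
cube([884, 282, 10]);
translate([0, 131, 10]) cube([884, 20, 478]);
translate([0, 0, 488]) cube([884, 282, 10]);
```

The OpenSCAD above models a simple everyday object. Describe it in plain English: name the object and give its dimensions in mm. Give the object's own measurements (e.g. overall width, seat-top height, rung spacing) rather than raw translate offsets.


An I-beam lying along x, 884 mm long. Overall section height 498 mm. Two flanges 282 mm wide (y) and 10 mm thick, one on the floor and one at the top; a web 20 mm thick runs between them, centred on the flange width.
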